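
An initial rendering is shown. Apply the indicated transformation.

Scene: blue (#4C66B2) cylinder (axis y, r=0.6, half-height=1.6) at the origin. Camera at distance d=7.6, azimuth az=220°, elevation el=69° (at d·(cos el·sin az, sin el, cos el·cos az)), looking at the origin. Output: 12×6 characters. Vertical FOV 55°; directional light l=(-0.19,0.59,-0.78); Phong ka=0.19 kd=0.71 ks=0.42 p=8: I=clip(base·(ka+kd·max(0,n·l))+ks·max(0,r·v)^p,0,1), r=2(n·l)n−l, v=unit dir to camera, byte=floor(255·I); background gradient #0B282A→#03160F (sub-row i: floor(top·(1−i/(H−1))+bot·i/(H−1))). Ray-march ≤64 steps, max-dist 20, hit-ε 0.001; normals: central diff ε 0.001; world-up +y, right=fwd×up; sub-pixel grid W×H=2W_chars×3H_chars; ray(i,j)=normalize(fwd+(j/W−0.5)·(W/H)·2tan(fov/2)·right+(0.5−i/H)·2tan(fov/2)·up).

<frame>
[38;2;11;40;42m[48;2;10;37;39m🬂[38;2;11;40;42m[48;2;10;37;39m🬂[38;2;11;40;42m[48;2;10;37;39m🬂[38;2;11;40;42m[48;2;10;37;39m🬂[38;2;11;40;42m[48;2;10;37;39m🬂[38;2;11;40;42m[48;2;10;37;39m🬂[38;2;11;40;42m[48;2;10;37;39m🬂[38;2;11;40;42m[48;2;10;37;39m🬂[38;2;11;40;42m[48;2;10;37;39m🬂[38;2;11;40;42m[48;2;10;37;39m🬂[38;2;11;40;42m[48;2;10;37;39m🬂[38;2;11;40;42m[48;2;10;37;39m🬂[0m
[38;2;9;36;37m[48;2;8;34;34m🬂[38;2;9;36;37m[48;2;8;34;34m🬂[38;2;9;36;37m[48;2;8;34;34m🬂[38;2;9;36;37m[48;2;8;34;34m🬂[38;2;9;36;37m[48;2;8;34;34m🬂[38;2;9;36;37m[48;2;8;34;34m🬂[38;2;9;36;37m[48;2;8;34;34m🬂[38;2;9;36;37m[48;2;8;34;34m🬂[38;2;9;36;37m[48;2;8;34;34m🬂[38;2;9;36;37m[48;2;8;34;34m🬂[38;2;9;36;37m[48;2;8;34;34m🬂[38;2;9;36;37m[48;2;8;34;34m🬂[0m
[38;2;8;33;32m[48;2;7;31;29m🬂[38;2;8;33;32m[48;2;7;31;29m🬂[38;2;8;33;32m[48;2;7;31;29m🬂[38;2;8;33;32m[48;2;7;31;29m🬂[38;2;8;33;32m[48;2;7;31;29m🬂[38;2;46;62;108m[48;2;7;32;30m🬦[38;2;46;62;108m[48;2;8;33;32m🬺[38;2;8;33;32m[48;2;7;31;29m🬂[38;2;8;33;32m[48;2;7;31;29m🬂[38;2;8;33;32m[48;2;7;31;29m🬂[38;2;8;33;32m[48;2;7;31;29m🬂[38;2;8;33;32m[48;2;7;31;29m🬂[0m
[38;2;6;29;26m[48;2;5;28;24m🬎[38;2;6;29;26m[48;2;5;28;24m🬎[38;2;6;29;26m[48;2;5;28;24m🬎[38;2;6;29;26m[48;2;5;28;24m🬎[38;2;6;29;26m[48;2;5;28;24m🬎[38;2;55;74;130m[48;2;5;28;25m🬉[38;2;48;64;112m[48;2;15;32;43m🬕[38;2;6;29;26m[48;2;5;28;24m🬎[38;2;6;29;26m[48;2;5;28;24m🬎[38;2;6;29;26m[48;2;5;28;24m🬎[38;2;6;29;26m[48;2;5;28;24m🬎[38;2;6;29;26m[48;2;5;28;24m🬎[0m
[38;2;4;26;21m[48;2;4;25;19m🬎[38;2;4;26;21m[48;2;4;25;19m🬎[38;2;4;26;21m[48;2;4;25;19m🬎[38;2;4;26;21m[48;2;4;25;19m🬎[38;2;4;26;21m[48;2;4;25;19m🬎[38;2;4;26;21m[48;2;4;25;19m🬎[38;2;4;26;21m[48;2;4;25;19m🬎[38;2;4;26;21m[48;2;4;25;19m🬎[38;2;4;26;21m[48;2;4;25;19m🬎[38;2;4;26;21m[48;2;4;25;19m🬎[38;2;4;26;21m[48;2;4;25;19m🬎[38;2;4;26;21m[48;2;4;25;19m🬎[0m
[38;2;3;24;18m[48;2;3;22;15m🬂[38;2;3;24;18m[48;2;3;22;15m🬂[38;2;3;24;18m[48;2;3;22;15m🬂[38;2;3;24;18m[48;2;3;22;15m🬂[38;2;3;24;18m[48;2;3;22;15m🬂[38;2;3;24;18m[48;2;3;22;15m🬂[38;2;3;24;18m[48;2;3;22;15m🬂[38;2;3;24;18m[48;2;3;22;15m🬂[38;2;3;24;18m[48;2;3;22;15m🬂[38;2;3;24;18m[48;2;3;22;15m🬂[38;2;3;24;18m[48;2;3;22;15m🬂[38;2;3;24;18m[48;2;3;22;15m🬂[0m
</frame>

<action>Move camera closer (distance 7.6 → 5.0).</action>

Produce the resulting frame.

<frame>
[38;2;11;40;42m[48;2;10;37;39m🬂[38;2;11;40;42m[48;2;10;37;39m🬂[38;2;11;40;42m[48;2;10;37;39m🬂[38;2;11;40;42m[48;2;10;37;39m🬂[38;2;11;40;42m[48;2;10;37;39m🬂[38;2;11;40;42m[48;2;10;37;39m🬂[38;2;11;40;42m[48;2;10;37;39m🬂[38;2;11;40;42m[48;2;10;37;39m🬂[38;2;11;40;42m[48;2;10;37;39m🬂[38;2;11;40;42m[48;2;10;37;39m🬂[38;2;11;40;42m[48;2;10;37;39m🬂[38;2;11;40;42m[48;2;10;37;39m🬂[0m
[38;2;9;36;37m[48;2;8;34;34m🬂[38;2;9;36;37m[48;2;8;34;34m🬂[38;2;9;36;37m[48;2;8;34;34m🬂[38;2;9;36;37m[48;2;8;34;34m🬂[38;2;9;36;37m[48;2;8;34;34m🬂[38;2;9;35;36m[48;2;46;62;108m🬆[38;2;9;36;37m[48;2;46;62;108m🬂[38;2;46;62;108m[48;2;8;35;35m🬏[38;2;9;36;37m[48;2;8;34;34m🬂[38;2;9;36;37m[48;2;8;34;34m🬂[38;2;9;36;37m[48;2;8;34;34m🬂[38;2;9;36;37m[48;2;8;34;34m🬂[0m
[38;2;8;33;32m[48;2;7;31;29m🬂[38;2;8;33;32m[48;2;7;31;29m🬂[38;2;8;33;32m[48;2;7;31;29m🬂[38;2;8;33;32m[48;2;7;31;29m🬂[38;2;8;33;32m[48;2;7;31;29m🬂[38;2;46;62;108m[48;2;46;62;108m [38;2;46;62;108m[48;2;46;62;108m [38;2;46;62;108m[48;2;7;32;30m▌[38;2;8;33;32m[48;2;7;31;29m🬂[38;2;8;33;32m[48;2;7;31;29m🬂[38;2;8;33;32m[48;2;7;31;29m🬂[38;2;8;33;32m[48;2;7;31;29m🬂[0m
[38;2;6;29;26m[48;2;5;28;24m🬎[38;2;6;29;26m[48;2;5;28;24m🬎[38;2;6;29;26m[48;2;5;28;24m🬎[38;2;6;29;26m[48;2;5;28;24m🬎[38;2;6;29;26m[48;2;5;28;24m🬎[38;2;56;76;132m[48;2;5;28;25m🬨[38;2;53;71;124m[48;2;41;56;98m▌[38;2;25;34;60m[48;2;5;28;25m🬀[38;2;6;29;26m[48;2;5;28;24m🬎[38;2;6;29;26m[48;2;5;28;24m🬎[38;2;6;29;26m[48;2;5;28;24m🬎[38;2;6;29;26m[48;2;5;28;24m🬎[0m
[38;2;4;26;21m[48;2;4;25;19m🬎[38;2;4;26;21m[48;2;4;25;19m🬎[38;2;4;26;21m[48;2;4;25;19m🬎[38;2;4;26;21m[48;2;4;25;19m🬎[38;2;4;26;21m[48;2;4;25;19m🬎[38;2;4;26;21m[48;2;4;25;19m🬎[38;2;53;71;124m[48;2;4;25;20m🬀[38;2;4;26;21m[48;2;4;25;19m🬎[38;2;4;26;21m[48;2;4;25;19m🬎[38;2;4;26;21m[48;2;4;25;19m🬎[38;2;4;26;21m[48;2;4;25;19m🬎[38;2;4;26;21m[48;2;4;25;19m🬎[0m
[38;2;3;24;18m[48;2;3;22;15m🬂[38;2;3;24;18m[48;2;3;22;15m🬂[38;2;3;24;18m[48;2;3;22;15m🬂[38;2;3;24;18m[48;2;3;22;15m🬂[38;2;3;24;18m[48;2;3;22;15m🬂[38;2;3;24;18m[48;2;3;22;15m🬂[38;2;3;24;18m[48;2;3;22;15m🬂[38;2;3;24;18m[48;2;3;22;15m🬂[38;2;3;24;18m[48;2;3;22;15m🬂[38;2;3;24;18m[48;2;3;22;15m🬂[38;2;3;24;18m[48;2;3;22;15m🬂[38;2;3;24;18m[48;2;3;22;15m🬂[0m
</frame>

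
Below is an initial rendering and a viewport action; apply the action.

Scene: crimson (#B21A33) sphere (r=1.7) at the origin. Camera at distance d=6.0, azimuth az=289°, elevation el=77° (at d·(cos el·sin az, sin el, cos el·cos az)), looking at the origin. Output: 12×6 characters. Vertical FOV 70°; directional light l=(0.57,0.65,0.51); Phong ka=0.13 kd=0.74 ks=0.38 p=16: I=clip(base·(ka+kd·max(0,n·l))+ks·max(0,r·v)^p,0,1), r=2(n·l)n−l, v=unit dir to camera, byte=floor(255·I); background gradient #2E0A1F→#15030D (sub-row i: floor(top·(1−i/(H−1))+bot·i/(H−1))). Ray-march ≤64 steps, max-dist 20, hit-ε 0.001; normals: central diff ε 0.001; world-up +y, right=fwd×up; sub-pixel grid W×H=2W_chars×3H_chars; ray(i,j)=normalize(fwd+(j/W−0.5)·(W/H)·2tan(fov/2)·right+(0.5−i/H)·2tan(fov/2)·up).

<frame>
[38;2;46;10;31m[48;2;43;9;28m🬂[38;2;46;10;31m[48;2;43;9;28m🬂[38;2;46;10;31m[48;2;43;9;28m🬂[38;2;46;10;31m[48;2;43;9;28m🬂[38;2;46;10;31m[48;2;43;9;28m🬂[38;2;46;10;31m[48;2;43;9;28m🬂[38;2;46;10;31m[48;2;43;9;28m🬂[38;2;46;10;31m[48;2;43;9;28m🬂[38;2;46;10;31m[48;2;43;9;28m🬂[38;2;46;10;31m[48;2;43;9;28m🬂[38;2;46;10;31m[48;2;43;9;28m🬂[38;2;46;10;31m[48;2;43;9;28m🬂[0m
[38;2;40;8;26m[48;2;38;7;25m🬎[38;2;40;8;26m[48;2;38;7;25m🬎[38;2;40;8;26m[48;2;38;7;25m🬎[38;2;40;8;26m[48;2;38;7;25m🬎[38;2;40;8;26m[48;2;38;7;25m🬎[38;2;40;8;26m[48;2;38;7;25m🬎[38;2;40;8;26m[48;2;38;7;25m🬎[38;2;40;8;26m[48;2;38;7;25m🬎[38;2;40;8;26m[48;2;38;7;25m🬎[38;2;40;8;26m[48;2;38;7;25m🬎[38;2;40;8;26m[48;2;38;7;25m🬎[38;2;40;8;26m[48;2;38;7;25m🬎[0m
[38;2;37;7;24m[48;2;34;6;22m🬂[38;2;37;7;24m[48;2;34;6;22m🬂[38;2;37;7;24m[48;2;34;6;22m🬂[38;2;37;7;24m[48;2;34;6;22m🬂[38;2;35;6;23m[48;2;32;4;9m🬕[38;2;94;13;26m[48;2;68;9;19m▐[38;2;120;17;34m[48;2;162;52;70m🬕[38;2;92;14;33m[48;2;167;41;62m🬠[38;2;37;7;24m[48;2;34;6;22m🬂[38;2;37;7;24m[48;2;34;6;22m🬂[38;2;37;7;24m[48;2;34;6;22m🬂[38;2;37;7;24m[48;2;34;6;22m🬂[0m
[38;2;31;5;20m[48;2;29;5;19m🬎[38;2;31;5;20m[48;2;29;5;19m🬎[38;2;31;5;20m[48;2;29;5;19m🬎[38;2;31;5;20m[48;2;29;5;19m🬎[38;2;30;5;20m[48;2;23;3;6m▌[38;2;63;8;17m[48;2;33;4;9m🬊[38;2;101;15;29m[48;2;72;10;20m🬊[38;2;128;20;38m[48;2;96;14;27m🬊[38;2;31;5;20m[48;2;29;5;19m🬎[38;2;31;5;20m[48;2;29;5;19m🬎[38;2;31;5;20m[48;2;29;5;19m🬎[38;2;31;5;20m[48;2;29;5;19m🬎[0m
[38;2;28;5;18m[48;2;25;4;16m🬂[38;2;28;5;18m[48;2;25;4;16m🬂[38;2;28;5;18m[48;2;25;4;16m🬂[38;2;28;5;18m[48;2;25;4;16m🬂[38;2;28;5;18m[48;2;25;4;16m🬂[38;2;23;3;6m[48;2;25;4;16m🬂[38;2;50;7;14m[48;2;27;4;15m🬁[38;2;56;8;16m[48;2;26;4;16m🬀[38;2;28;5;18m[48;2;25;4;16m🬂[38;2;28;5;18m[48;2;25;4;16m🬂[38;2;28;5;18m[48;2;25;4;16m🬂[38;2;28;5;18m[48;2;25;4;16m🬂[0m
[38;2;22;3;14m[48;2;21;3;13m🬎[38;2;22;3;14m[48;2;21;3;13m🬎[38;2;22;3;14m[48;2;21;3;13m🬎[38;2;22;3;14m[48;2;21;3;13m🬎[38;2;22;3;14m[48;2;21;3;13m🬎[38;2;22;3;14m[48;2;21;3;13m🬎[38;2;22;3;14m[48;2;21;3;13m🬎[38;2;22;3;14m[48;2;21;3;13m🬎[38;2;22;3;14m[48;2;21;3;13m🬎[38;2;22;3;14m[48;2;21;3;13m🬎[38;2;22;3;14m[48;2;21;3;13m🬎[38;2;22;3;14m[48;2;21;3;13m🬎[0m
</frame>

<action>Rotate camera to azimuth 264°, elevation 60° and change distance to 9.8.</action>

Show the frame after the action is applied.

<frame>
[38;2;46;10;31m[48;2;43;9;28m🬂[38;2;46;10;31m[48;2;43;9;28m🬂[38;2;46;10;31m[48;2;43;9;28m🬂[38;2;46;10;31m[48;2;43;9;28m🬂[38;2;46;10;31m[48;2;43;9;28m🬂[38;2;46;10;31m[48;2;43;9;28m🬂[38;2;46;10;31m[48;2;43;9;28m🬂[38;2;46;10;31m[48;2;43;9;28m🬂[38;2;46;10;31m[48;2;43;9;28m🬂[38;2;46;10;31m[48;2;43;9;28m🬂[38;2;46;10;31m[48;2;43;9;28m🬂[38;2;46;10;31m[48;2;43;9;28m🬂[0m
[38;2;40;8;26m[48;2;38;7;25m🬎[38;2;40;8;26m[48;2;38;7;25m🬎[38;2;40;8;26m[48;2;38;7;25m🬎[38;2;40;8;26m[48;2;38;7;25m🬎[38;2;40;8;26m[48;2;38;7;25m🬎[38;2;40;8;26m[48;2;38;7;25m🬎[38;2;40;8;26m[48;2;38;7;25m🬎[38;2;40;8;26m[48;2;38;7;25m🬎[38;2;40;8;26m[48;2;38;7;25m🬎[38;2;40;8;26m[48;2;38;7;25m🬎[38;2;40;8;26m[48;2;38;7;25m🬎[38;2;40;8;26m[48;2;38;7;25m🬎[0m
[38;2;37;7;24m[48;2;34;6;22m🬂[38;2;37;7;24m[48;2;34;6;22m🬂[38;2;37;7;24m[48;2;34;6;22m🬂[38;2;37;7;24m[48;2;34;6;22m🬂[38;2;37;7;24m[48;2;34;6;22m🬂[38;2;88;12;25m[48;2;35;6;20m🬦[38;2;58;10;26m[48;2;151;35;55m🬒[38;2;131;19;37m[48;2;35;6;23m🬏[38;2;37;7;24m[48;2;34;6;22m🬂[38;2;37;7;24m[48;2;34;6;22m🬂[38;2;37;7;24m[48;2;34;6;22m🬂[38;2;37;7;24m[48;2;34;6;22m🬂[0m
[38;2;31;5;20m[48;2;29;5;19m🬎[38;2;31;5;20m[48;2;29;5;19m🬎[38;2;31;5;20m[48;2;29;5;19m🬎[38;2;31;5;20m[48;2;29;5;19m🬎[38;2;31;5;20m[48;2;29;5;19m🬎[38;2;24;3;6m[48;2;29;5;19m🬬[38;2;66;9;18m[48;2;24;3;6m🬂[38;2;90;13;25m[48;2;31;5;17m🬀[38;2;31;5;20m[48;2;29;5;19m🬎[38;2;31;5;20m[48;2;29;5;19m🬎[38;2;31;5;20m[48;2;29;5;19m🬎[38;2;31;5;20m[48;2;29;5;19m🬎[0m
[38;2;28;5;18m[48;2;25;4;16m🬂[38;2;28;5;18m[48;2;25;4;16m🬂[38;2;28;5;18m[48;2;25;4;16m🬂[38;2;28;5;18m[48;2;25;4;16m🬂[38;2;28;5;18m[48;2;25;4;16m🬂[38;2;28;5;18m[48;2;25;4;16m🬂[38;2;28;5;18m[48;2;25;4;16m🬂[38;2;28;5;18m[48;2;25;4;16m🬂[38;2;28;5;18m[48;2;25;4;16m🬂[38;2;28;5;18m[48;2;25;4;16m🬂[38;2;28;5;18m[48;2;25;4;16m🬂[38;2;28;5;18m[48;2;25;4;16m🬂[0m
[38;2;22;3;14m[48;2;21;3;13m🬎[38;2;22;3;14m[48;2;21;3;13m🬎[38;2;22;3;14m[48;2;21;3;13m🬎[38;2;22;3;14m[48;2;21;3;13m🬎[38;2;22;3;14m[48;2;21;3;13m🬎[38;2;22;3;14m[48;2;21;3;13m🬎[38;2;22;3;14m[48;2;21;3;13m🬎[38;2;22;3;14m[48;2;21;3;13m🬎[38;2;22;3;14m[48;2;21;3;13m🬎[38;2;22;3;14m[48;2;21;3;13m🬎[38;2;22;3;14m[48;2;21;3;13m🬎[38;2;22;3;14m[48;2;21;3;13m🬎[0m
</frame>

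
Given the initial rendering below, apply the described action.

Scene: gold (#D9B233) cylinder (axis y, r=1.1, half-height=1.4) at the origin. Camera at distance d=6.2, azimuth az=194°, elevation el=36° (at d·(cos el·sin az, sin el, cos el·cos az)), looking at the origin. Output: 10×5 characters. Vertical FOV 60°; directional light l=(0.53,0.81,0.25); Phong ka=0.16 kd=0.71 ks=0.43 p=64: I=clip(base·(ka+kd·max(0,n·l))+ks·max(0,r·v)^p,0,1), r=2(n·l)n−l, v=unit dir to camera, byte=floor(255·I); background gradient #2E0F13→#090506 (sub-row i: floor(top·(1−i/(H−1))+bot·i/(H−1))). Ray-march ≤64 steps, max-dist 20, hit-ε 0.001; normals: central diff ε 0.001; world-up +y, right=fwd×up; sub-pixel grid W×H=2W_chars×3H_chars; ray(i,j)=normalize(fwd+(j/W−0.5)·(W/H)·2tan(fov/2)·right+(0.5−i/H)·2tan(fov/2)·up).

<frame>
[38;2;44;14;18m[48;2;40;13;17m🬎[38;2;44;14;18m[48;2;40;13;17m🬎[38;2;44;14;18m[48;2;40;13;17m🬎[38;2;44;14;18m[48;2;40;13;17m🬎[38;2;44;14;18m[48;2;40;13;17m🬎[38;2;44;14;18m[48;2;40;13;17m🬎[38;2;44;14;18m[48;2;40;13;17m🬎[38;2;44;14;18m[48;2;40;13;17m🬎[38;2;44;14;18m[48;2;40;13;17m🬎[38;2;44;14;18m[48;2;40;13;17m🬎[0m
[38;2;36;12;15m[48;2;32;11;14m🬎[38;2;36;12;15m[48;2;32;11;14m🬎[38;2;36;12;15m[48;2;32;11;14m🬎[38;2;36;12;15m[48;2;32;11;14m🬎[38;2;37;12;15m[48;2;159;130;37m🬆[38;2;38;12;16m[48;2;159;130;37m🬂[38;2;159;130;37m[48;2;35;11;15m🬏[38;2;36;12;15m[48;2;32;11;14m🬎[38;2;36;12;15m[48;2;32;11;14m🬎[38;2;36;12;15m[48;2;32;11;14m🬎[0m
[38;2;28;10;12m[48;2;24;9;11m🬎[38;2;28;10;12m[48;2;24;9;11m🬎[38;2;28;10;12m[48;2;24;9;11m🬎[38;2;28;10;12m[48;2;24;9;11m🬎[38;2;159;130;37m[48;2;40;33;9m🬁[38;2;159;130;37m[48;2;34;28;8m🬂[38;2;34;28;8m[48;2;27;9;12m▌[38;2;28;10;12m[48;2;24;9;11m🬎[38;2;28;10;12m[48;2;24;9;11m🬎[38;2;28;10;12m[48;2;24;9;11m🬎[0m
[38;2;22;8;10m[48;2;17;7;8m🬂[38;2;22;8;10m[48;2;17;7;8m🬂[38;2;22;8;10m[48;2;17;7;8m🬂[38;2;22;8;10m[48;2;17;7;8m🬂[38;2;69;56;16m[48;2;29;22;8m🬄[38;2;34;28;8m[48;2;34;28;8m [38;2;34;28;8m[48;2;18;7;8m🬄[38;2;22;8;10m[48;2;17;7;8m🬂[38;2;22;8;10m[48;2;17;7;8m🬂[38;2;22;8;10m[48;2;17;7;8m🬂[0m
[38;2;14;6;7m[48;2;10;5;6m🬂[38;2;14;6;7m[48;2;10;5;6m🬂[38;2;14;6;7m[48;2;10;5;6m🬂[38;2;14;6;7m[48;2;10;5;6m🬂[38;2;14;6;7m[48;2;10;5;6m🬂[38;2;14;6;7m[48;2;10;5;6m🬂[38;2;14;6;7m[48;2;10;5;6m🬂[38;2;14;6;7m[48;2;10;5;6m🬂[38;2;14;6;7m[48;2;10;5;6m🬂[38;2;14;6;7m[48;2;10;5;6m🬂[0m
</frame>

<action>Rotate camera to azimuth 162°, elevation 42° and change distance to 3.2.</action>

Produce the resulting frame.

<frame>
[38;2;44;14;18m[48;2;40;13;17m🬎[38;2;44;14;18m[48;2;40;13;17m🬎[38;2;45;14;18m[48;2;159;130;37m🬆[38;2;46;15;19m[48;2;159;130;37m🬂[38;2;46;15;19m[48;2;159;130;37m🬂[38;2;46;15;19m[48;2;159;130;37m🬂[38;2;46;15;19m[48;2;159;130;37m🬂[38;2;46;15;19m[48;2;159;130;37m🬂[38;2;159;130;37m[48;2;43;14;18m🬏[38;2;44;14;18m[48;2;40;13;17m🬎[0m
[38;2;36;12;15m[48;2;32;11;14m🬎[38;2;36;12;15m[48;2;32;11;14m🬎[38;2;137;112;32m[48;2;61;45;16m🬆[38;2;159;130;37m[48;2;58;47;13m🬎[38;2;159;130;37m[48;2;38;31;8m🬎[38;2;159;130;37m[48;2;34;28;8m🬎[38;2;159;130;37m[48;2;34;28;8m🬎[38;2;159;130;37m[48;2;34;28;8m🬆[38;2;159;130;37m[48;2;34;14;13m🬀[38;2;36;12;15m[48;2;32;11;14m🬎[0m
[38;2;28;10;12m[48;2;24;9;11m🬎[38;2;28;10;12m[48;2;24;9;11m🬎[38;2;89;73;21m[48;2;26;9;11m🬉[38;2;57;46;13m[48;2;71;59;16m▐[38;2;34;28;8m[48;2;44;36;10m▐[38;2;34;28;8m[48;2;34;28;8m [38;2;34;28;8m[48;2;34;28;8m [38;2;34;28;8m[48;2;24;9;11m🬝[38;2;28;10;12m[48;2;24;9;11m🬎[38;2;28;10;12m[48;2;24;9;11m🬎[0m
[38;2;22;8;10m[48;2;17;7;8m🬂[38;2;22;8;10m[48;2;17;7;8m🬂[38;2;22;8;10m[48;2;17;7;8m🬂[38;2;76;62;17m[48;2;16;7;8m🬬[38;2;36;30;8m[48;2;50;41;11m▐[38;2;34;28;8m[48;2;34;28;8m [38;2;34;28;8m[48;2;34;28;8m [38;2;34;28;8m[48;2;18;7;8m🬄[38;2;22;8;10m[48;2;17;7;8m🬂[38;2;22;8;10m[48;2;17;7;8m🬂[0m
[38;2;14;6;7m[48;2;10;5;6m🬂[38;2;14;6;7m[48;2;10;5;6m🬂[38;2;14;6;7m[48;2;10;5;6m🬂[38;2;81;66;19m[48;2;10;5;6m🬁[38;2;48;39;11m[48;2;9;5;6m🬬[38;2;34;28;8m[48;2;34;28;8m [38;2;34;28;8m[48;2;9;5;6m🬆[38;2;14;6;7m[48;2;10;5;6m🬂[38;2;14;6;7m[48;2;10;5;6m🬂[38;2;14;6;7m[48;2;10;5;6m🬂[0m
</frame>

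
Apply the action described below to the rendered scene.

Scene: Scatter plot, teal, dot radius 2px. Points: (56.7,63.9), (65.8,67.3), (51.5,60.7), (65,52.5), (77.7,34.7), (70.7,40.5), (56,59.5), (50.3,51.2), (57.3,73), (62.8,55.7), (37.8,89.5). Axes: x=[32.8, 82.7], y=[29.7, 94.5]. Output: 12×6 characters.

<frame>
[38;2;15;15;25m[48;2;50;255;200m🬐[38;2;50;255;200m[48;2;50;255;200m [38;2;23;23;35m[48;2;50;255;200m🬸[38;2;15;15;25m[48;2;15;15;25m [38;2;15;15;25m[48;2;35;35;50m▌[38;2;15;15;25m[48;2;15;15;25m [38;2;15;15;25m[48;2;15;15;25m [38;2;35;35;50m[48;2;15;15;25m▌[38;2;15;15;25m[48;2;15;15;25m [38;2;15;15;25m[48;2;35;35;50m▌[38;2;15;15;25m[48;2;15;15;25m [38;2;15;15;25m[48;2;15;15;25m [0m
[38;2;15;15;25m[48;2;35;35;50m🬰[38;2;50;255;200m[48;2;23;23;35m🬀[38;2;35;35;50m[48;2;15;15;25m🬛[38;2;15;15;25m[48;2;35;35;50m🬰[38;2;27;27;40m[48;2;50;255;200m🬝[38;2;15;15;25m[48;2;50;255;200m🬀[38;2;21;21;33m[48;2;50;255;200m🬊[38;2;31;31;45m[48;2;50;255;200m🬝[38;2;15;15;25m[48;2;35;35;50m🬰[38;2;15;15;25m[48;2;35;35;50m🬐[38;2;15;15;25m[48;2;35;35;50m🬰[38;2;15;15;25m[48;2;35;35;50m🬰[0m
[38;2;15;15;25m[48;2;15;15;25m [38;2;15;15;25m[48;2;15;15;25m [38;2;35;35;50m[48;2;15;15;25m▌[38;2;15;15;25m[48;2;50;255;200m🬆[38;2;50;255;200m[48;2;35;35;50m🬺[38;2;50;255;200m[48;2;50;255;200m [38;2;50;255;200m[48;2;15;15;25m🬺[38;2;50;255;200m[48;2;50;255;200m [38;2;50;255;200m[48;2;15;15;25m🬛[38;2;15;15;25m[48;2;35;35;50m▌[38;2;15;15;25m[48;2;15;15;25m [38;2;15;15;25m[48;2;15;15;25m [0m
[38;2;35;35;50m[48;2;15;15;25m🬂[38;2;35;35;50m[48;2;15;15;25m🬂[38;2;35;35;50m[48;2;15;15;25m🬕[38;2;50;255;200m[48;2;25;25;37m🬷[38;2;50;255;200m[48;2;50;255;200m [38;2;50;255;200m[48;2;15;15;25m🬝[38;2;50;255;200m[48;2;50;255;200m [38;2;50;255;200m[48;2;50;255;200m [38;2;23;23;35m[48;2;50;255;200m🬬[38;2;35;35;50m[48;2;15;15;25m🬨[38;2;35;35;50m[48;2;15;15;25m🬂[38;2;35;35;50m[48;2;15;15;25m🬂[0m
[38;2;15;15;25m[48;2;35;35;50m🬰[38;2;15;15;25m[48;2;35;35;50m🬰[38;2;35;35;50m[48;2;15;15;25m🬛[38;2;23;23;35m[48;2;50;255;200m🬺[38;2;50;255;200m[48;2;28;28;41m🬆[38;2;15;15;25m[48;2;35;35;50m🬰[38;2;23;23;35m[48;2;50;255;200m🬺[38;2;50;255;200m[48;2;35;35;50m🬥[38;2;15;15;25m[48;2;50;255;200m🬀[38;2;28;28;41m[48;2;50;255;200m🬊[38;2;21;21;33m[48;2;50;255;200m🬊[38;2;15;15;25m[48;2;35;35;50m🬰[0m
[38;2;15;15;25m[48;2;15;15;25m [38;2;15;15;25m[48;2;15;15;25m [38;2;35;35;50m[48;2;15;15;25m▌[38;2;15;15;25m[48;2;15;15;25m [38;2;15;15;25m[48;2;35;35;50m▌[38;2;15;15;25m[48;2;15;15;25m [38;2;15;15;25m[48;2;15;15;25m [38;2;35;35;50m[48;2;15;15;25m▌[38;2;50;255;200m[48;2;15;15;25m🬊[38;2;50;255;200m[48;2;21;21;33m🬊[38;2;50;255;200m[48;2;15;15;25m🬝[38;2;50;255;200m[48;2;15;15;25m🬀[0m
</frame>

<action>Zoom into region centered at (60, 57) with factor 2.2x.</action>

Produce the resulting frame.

<frame>
[38;2;15;15;25m[48;2;15;15;25m [38;2;15;15;25m[48;2;15;15;25m [38;2;35;35;50m[48;2;15;15;25m▌[38;2;50;255;200m[48;2;15;15;25m🬊[38;2;50;255;200m[48;2;35;35;50m🬝[38;2;50;255;200m[48;2;15;15;25m🬀[38;2;15;15;25m[48;2;15;15;25m [38;2;27;27;40m[48;2;50;255;200m🬝[38;2;15;15;25m[48;2;50;255;200m🬀[38;2;28;28;41m[48;2;50;255;200m🬊[38;2;15;15;25m[48;2;15;15;25m [38;2;15;15;25m[48;2;15;15;25m [0m
[38;2;23;23;35m[48;2;50;255;200m🬝[38;2;21;21;33m[48;2;50;255;200m🬊[38;2;35;35;50m[48;2;15;15;25m🬛[38;2;15;15;25m[48;2;50;255;200m🬐[38;2;50;255;200m[48;2;50;255;200m [38;2;19;19;30m[48;2;50;255;200m🬸[38;2;15;15;25m[48;2;35;35;50m🬰[38;2;35;35;50m[48;2;15;15;25m🬛[38;2;50;255;200m[48;2;21;21;33m🬊[38;2;50;255;200m[48;2;31;31;45m🬀[38;2;15;15;25m[48;2;35;35;50m🬰[38;2;15;15;25m[48;2;35;35;50m🬰[0m
[38;2;50;255;200m[48;2;15;15;25m🬊[38;2;50;255;200m[48;2;15;15;25m🬝[38;2;50;255;200m[48;2;25;25;37m🬈[38;2;50;255;200m[48;2;50;255;200m [38;2;50;255;200m[48;2;35;35;50m🬛[38;2;15;15;25m[48;2;15;15;25m [38;2;15;15;25m[48;2;50;255;200m🬝[38;2;21;21;33m[48;2;50;255;200m🬊[38;2;15;15;25m[48;2;15;15;25m [38;2;15;15;25m[48;2;35;35;50m▌[38;2;15;15;25m[48;2;15;15;25m [38;2;15;15;25m[48;2;15;15;25m [0m
[38;2;35;35;50m[48;2;50;255;200m🬀[38;2;50;255;200m[48;2;28;28;41m🬱[38;2;35;35;50m[48;2;15;15;25m🬕[38;2;50;255;200m[48;2;19;19;30m🬁[38;2;35;35;50m[48;2;15;15;25m🬨[38;2;35;35;50m[48;2;15;15;25m🬂[38;2;50;255;200m[48;2;15;15;25m🬊[38;2;50;255;200m[48;2;50;255;200m [38;2;50;255;200m[48;2;35;35;50m🬺[38;2;31;31;45m[48;2;50;255;200m🬬[38;2;35;35;50m[48;2;15;15;25m🬂[38;2;35;35;50m[48;2;15;15;25m🬂[0m
[38;2;50;255;200m[48;2;21;21;33m🬊[38;2;50;255;200m[48;2;23;23;35m🬀[38;2;35;35;50m[48;2;15;15;25m🬛[38;2;15;15;25m[48;2;35;35;50m🬰[38;2;15;15;25m[48;2;35;35;50m🬐[38;2;15;15;25m[48;2;35;35;50m🬰[38;2;15;15;25m[48;2;35;35;50m🬰[38;2;50;255;200m[48;2;31;31;45m🬁[38;2;50;255;200m[48;2;21;21;33m🬆[38;2;15;15;25m[48;2;35;35;50m🬐[38;2;15;15;25m[48;2;35;35;50m🬰[38;2;15;15;25m[48;2;35;35;50m🬰[0m
[38;2;15;15;25m[48;2;15;15;25m [38;2;15;15;25m[48;2;15;15;25m [38;2;35;35;50m[48;2;15;15;25m▌[38;2;15;15;25m[48;2;15;15;25m [38;2;15;15;25m[48;2;35;35;50m▌[38;2;15;15;25m[48;2;15;15;25m [38;2;15;15;25m[48;2;15;15;25m [38;2;35;35;50m[48;2;15;15;25m▌[38;2;15;15;25m[48;2;15;15;25m [38;2;15;15;25m[48;2;35;35;50m▌[38;2;15;15;25m[48;2;15;15;25m [38;2;15;15;25m[48;2;15;15;25m [0m
</frame>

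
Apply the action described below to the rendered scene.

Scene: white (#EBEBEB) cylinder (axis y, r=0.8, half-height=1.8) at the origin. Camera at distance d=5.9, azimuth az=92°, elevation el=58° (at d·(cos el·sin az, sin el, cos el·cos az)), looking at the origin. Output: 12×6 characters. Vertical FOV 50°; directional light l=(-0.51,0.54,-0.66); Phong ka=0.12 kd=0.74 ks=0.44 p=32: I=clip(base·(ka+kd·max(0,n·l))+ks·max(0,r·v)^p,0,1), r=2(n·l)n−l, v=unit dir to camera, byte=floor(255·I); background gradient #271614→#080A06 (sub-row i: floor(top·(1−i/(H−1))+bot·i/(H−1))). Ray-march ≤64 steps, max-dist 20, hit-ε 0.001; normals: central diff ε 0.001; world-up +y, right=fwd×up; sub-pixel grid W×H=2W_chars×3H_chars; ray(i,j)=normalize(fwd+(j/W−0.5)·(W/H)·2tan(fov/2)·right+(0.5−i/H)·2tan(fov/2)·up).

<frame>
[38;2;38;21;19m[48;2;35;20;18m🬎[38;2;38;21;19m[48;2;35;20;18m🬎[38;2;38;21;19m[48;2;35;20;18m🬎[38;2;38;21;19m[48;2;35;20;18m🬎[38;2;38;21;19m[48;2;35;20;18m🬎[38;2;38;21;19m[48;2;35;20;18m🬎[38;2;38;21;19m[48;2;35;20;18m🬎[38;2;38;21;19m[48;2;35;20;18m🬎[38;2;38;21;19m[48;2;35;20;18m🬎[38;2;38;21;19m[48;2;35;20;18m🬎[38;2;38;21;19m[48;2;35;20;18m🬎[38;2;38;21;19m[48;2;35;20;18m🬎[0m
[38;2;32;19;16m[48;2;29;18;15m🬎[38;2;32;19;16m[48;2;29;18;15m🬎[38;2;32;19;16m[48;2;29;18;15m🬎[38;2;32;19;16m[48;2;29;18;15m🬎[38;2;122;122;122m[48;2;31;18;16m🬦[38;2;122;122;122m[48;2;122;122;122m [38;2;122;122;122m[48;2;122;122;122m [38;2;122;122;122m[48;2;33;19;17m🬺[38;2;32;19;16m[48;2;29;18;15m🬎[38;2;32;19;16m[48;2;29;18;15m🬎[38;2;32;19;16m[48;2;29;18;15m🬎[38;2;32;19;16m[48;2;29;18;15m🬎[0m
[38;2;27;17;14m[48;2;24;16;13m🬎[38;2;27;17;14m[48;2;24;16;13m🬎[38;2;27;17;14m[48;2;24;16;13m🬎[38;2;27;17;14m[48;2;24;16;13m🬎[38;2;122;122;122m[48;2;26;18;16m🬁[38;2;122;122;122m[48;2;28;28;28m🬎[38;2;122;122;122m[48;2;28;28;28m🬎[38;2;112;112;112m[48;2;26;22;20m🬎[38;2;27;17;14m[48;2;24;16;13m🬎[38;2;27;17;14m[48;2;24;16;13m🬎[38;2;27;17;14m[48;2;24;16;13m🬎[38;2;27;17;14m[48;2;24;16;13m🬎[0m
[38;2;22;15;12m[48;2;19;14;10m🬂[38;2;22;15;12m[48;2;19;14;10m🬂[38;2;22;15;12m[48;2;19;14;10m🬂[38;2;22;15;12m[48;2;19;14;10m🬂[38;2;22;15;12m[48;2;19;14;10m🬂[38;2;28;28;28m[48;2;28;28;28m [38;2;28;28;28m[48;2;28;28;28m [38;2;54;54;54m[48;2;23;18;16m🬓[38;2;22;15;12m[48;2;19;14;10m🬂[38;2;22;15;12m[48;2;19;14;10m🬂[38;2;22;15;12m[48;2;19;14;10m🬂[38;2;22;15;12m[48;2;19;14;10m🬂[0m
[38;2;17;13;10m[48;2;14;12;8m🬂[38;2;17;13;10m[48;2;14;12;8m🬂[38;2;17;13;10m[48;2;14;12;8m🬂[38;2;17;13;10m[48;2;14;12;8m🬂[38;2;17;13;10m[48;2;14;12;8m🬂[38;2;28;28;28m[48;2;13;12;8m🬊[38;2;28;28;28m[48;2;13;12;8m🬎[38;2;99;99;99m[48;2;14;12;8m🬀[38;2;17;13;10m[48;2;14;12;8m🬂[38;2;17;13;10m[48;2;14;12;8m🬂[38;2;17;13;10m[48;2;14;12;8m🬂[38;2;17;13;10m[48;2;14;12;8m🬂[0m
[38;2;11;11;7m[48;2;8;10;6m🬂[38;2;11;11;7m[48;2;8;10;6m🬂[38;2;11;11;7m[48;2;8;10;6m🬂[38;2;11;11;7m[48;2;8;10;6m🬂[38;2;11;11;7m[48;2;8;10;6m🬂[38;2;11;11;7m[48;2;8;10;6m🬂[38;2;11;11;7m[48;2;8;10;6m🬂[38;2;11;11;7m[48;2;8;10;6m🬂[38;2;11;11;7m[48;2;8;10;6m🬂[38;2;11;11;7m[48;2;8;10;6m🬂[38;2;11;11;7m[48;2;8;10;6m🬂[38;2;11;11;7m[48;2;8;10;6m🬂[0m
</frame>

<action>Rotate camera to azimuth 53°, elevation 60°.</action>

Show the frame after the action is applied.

<frame>
[38;2;38;21;19m[48;2;35;20;18m🬎[38;2;38;21;19m[48;2;35;20;18m🬎[38;2;38;21;19m[48;2;35;20;18m🬎[38;2;38;21;19m[48;2;35;20;18m🬎[38;2;38;21;19m[48;2;35;20;18m🬎[38;2;38;21;19m[48;2;35;20;18m🬎[38;2;38;21;19m[48;2;35;20;18m🬎[38;2;38;21;19m[48;2;35;20;18m🬎[38;2;38;21;19m[48;2;35;20;18m🬎[38;2;38;21;19m[48;2;35;20;18m🬎[38;2;38;21;19m[48;2;35;20;18m🬎[38;2;38;21;19m[48;2;35;20;18m🬎[0m
[38;2;32;19;16m[48;2;29;18;15m🬎[38;2;32;19;16m[48;2;29;18;15m🬎[38;2;32;19;16m[48;2;29;18;15m🬎[38;2;32;19;16m[48;2;29;18;15m🬎[38;2;125;125;125m[48;2;31;18;16m🬦[38;2;138;138;138m[48;2;130;130;130m🬉[38;2;153;153;153m[48;2;140;140;140m🬊[38;2;159;159;159m[48;2;33;19;17m🬺[38;2;32;19;16m[48;2;29;18;15m🬎[38;2;32;19;16m[48;2;29;18;15m🬎[38;2;32;19;16m[48;2;29;18;15m🬎[38;2;32;19;16m[48;2;29;18;15m🬎[0m
[38;2;27;17;14m[48;2;24;16;13m🬎[38;2;27;17;14m[48;2;24;16;13m🬎[38;2;27;17;14m[48;2;24;16;13m🬎[38;2;27;17;14m[48;2;24;16;13m🬎[38;2;124;124;124m[48;2;26;18;16m🬁[38;2;125;125;125m[48;2;28;28;28m🬎[38;2;130;130;130m[48;2;28;28;28m🬎[38;2;137;137;137m[48;2;26;24;23m🬆[38;2;27;17;14m[48;2;24;16;13m🬎[38;2;27;17;14m[48;2;24;16;13m🬎[38;2;27;17;14m[48;2;24;16;13m🬎[38;2;27;17;14m[48;2;24;16;13m🬎[0m
[38;2;22;15;12m[48;2;19;14;10m🬂[38;2;22;15;12m[48;2;19;14;10m🬂[38;2;22;15;12m[48;2;19;14;10m🬂[38;2;22;15;12m[48;2;19;14;10m🬂[38;2;22;15;12m[48;2;19;14;10m🬂[38;2;28;28;28m[48;2;28;28;28m [38;2;28;28;28m[48;2;28;28;28m [38;2;28;28;28m[48;2;20;14;11m▌[38;2;22;15;12m[48;2;19;14;10m🬂[38;2;22;15;12m[48;2;19;14;10m🬂[38;2;22;15;12m[48;2;19;14;10m🬂[38;2;22;15;12m[48;2;19;14;10m🬂[0m
[38;2;17;13;10m[48;2;14;12;8m🬂[38;2;17;13;10m[48;2;14;12;8m🬂[38;2;17;13;10m[48;2;14;12;8m🬂[38;2;17;13;10m[48;2;14;12;8m🬂[38;2;17;13;10m[48;2;14;12;8m🬂[38;2;28;28;28m[48;2;14;12;8m🬉[38;2;28;28;28m[48;2;13;12;8m🬎[38;2;17;13;10m[48;2;14;12;8m🬂[38;2;17;13;10m[48;2;14;12;8m🬂[38;2;17;13;10m[48;2;14;12;8m🬂[38;2;17;13;10m[48;2;14;12;8m🬂[38;2;17;13;10m[48;2;14;12;8m🬂[0m
[38;2;11;11;7m[48;2;8;10;6m🬂[38;2;11;11;7m[48;2;8;10;6m🬂[38;2;11;11;7m[48;2;8;10;6m🬂[38;2;11;11;7m[48;2;8;10;6m🬂[38;2;11;11;7m[48;2;8;10;6m🬂[38;2;11;11;7m[48;2;8;10;6m🬂[38;2;11;11;7m[48;2;8;10;6m🬂[38;2;11;11;7m[48;2;8;10;6m🬂[38;2;11;11;7m[48;2;8;10;6m🬂[38;2;11;11;7m[48;2;8;10;6m🬂[38;2;11;11;7m[48;2;8;10;6m🬂[38;2;11;11;7m[48;2;8;10;6m🬂[0m
</frame>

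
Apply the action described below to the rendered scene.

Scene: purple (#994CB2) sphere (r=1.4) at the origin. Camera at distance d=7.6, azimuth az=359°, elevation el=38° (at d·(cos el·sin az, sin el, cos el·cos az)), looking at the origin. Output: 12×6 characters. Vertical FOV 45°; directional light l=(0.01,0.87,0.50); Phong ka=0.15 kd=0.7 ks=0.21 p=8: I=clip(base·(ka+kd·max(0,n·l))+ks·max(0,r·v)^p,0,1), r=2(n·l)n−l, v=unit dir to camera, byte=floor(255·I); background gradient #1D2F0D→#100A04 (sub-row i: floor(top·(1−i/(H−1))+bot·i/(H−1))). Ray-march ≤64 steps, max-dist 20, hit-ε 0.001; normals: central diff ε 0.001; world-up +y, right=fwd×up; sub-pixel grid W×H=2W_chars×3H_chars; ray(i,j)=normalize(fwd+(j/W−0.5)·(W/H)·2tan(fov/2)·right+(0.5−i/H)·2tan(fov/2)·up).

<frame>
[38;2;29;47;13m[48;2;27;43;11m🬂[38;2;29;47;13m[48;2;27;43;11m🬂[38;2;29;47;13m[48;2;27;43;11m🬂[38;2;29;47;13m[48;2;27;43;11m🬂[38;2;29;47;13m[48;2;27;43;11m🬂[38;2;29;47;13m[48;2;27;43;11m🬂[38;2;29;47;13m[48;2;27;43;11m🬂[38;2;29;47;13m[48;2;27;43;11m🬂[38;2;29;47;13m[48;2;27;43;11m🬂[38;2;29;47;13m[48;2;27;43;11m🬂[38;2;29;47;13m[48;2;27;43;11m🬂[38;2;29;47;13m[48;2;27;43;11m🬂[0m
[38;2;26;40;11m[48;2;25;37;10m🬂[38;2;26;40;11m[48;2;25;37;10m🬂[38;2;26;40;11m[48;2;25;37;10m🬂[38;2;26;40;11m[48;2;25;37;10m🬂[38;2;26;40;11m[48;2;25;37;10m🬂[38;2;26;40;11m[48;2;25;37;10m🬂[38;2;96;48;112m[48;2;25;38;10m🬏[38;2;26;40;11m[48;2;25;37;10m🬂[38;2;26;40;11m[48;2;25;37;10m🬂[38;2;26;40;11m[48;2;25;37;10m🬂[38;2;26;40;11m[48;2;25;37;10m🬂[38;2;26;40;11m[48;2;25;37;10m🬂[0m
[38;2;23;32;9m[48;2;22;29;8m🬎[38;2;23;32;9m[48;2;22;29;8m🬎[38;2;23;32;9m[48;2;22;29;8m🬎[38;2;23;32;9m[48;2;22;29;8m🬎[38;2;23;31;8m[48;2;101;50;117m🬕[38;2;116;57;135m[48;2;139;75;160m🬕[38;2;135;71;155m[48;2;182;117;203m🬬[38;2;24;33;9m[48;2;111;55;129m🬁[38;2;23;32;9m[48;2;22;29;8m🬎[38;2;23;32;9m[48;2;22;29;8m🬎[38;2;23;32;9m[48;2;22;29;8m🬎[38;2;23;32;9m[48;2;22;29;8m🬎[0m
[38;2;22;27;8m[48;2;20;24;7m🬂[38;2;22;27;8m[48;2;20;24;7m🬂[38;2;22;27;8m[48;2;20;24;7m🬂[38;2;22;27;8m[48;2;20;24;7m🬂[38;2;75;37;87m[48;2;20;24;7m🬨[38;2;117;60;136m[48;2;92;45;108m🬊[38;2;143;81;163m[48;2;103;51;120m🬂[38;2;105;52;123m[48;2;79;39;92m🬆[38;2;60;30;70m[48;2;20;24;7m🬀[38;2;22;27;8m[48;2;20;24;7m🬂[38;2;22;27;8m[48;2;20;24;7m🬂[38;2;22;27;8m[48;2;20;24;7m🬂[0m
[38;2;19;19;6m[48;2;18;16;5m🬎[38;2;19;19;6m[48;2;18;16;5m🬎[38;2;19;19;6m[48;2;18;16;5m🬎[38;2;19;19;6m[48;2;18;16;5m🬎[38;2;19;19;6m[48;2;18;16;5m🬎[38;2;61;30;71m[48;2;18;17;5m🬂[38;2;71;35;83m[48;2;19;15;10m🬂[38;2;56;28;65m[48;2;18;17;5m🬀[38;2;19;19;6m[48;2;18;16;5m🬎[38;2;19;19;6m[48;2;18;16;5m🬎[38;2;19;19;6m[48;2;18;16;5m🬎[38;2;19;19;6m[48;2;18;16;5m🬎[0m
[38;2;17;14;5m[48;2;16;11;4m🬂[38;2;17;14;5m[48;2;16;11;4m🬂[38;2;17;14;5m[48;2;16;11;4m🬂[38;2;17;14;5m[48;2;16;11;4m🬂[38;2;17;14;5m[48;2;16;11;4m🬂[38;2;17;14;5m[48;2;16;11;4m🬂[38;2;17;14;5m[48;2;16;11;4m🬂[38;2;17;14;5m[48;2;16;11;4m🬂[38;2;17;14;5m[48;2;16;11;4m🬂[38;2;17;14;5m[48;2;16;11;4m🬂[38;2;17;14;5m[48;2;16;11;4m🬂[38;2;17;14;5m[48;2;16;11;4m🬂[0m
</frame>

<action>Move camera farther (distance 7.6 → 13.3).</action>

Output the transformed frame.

<frame>
[38;2;29;47;13m[48;2;27;43;11m🬂[38;2;29;47;13m[48;2;27;43;11m🬂[38;2;29;47;13m[48;2;27;43;11m🬂[38;2;29;47;13m[48;2;27;43;11m🬂[38;2;29;47;13m[48;2;27;43;11m🬂[38;2;29;47;13m[48;2;27;43;11m🬂[38;2;29;47;13m[48;2;27;43;11m🬂[38;2;29;47;13m[48;2;27;43;11m🬂[38;2;29;47;13m[48;2;27;43;11m🬂[38;2;29;47;13m[48;2;27;43;11m🬂[38;2;29;47;13m[48;2;27;43;11m🬂[38;2;29;47;13m[48;2;27;43;11m🬂[0m
[38;2;26;40;11m[48;2;25;37;10m🬂[38;2;26;40;11m[48;2;25;37;10m🬂[38;2;26;40;11m[48;2;25;37;10m🬂[38;2;26;40;11m[48;2;25;37;10m🬂[38;2;26;40;11m[48;2;25;37;10m🬂[38;2;26;40;11m[48;2;25;37;10m🬂[38;2;26;40;11m[48;2;25;37;10m🬂[38;2;26;40;11m[48;2;25;37;10m🬂[38;2;26;40;11m[48;2;25;37;10m🬂[38;2;26;40;11m[48;2;25;37;10m🬂[38;2;26;40;11m[48;2;25;37;10m🬂[38;2;26;40;11m[48;2;25;37;10m🬂[0m
[38;2;23;32;9m[48;2;22;29;8m🬎[38;2;23;32;9m[48;2;22;29;8m🬎[38;2;23;32;9m[48;2;22;29;8m🬎[38;2;23;32;9m[48;2;22;29;8m🬎[38;2;23;32;9m[48;2;22;29;8m🬎[38;2;23;32;9m[48;2;93;46;108m🬆[38;2;24;33;9m[48;2;119;62;137m🬂[38;2;74;37;87m[48;2;23;31;8m🬏[38;2;23;32;9m[48;2;22;29;8m🬎[38;2;23;32;9m[48;2;22;29;8m🬎[38;2;23;32;9m[48;2;22;29;8m🬎[38;2;23;32;9m[48;2;22;29;8m🬎[0m
[38;2;22;27;8m[48;2;20;24;7m🬂[38;2;22;27;8m[48;2;20;24;7m🬂[38;2;22;27;8m[48;2;20;24;7m🬂[38;2;22;27;8m[48;2;20;24;7m🬂[38;2;22;27;8m[48;2;20;24;7m🬂[38;2;93;46;108m[48;2;26;17;25m🬊[38;2;113;60;131m[48;2;34;17;40m🬎[38;2;81;40;94m[48;2;24;23;15m🬀[38;2;22;27;8m[48;2;20;24;7m🬂[38;2;22;27;8m[48;2;20;24;7m🬂[38;2;22;27;8m[48;2;20;24;7m🬂[38;2;22;27;8m[48;2;20;24;7m🬂[0m
[38;2;19;19;6m[48;2;18;16;5m🬎[38;2;19;19;6m[48;2;18;16;5m🬎[38;2;19;19;6m[48;2;18;16;5m🬎[38;2;19;19;6m[48;2;18;16;5m🬎[38;2;19;19;6m[48;2;18;16;5m🬎[38;2;19;19;6m[48;2;18;16;5m🬎[38;2;19;19;6m[48;2;18;16;5m🬎[38;2;19;19;6m[48;2;18;16;5m🬎[38;2;19;19;6m[48;2;18;16;5m🬎[38;2;19;19;6m[48;2;18;16;5m🬎[38;2;19;19;6m[48;2;18;16;5m🬎[38;2;19;19;6m[48;2;18;16;5m🬎[0m
[38;2;17;14;5m[48;2;16;11;4m🬂[38;2;17;14;5m[48;2;16;11;4m🬂[38;2;17;14;5m[48;2;16;11;4m🬂[38;2;17;14;5m[48;2;16;11;4m🬂[38;2;17;14;5m[48;2;16;11;4m🬂[38;2;17;14;5m[48;2;16;11;4m🬂[38;2;17;14;5m[48;2;16;11;4m🬂[38;2;17;14;5m[48;2;16;11;4m🬂[38;2;17;14;5m[48;2;16;11;4m🬂[38;2;17;14;5m[48;2;16;11;4m🬂[38;2;17;14;5m[48;2;16;11;4m🬂[38;2;17;14;5m[48;2;16;11;4m🬂[0m
</frame>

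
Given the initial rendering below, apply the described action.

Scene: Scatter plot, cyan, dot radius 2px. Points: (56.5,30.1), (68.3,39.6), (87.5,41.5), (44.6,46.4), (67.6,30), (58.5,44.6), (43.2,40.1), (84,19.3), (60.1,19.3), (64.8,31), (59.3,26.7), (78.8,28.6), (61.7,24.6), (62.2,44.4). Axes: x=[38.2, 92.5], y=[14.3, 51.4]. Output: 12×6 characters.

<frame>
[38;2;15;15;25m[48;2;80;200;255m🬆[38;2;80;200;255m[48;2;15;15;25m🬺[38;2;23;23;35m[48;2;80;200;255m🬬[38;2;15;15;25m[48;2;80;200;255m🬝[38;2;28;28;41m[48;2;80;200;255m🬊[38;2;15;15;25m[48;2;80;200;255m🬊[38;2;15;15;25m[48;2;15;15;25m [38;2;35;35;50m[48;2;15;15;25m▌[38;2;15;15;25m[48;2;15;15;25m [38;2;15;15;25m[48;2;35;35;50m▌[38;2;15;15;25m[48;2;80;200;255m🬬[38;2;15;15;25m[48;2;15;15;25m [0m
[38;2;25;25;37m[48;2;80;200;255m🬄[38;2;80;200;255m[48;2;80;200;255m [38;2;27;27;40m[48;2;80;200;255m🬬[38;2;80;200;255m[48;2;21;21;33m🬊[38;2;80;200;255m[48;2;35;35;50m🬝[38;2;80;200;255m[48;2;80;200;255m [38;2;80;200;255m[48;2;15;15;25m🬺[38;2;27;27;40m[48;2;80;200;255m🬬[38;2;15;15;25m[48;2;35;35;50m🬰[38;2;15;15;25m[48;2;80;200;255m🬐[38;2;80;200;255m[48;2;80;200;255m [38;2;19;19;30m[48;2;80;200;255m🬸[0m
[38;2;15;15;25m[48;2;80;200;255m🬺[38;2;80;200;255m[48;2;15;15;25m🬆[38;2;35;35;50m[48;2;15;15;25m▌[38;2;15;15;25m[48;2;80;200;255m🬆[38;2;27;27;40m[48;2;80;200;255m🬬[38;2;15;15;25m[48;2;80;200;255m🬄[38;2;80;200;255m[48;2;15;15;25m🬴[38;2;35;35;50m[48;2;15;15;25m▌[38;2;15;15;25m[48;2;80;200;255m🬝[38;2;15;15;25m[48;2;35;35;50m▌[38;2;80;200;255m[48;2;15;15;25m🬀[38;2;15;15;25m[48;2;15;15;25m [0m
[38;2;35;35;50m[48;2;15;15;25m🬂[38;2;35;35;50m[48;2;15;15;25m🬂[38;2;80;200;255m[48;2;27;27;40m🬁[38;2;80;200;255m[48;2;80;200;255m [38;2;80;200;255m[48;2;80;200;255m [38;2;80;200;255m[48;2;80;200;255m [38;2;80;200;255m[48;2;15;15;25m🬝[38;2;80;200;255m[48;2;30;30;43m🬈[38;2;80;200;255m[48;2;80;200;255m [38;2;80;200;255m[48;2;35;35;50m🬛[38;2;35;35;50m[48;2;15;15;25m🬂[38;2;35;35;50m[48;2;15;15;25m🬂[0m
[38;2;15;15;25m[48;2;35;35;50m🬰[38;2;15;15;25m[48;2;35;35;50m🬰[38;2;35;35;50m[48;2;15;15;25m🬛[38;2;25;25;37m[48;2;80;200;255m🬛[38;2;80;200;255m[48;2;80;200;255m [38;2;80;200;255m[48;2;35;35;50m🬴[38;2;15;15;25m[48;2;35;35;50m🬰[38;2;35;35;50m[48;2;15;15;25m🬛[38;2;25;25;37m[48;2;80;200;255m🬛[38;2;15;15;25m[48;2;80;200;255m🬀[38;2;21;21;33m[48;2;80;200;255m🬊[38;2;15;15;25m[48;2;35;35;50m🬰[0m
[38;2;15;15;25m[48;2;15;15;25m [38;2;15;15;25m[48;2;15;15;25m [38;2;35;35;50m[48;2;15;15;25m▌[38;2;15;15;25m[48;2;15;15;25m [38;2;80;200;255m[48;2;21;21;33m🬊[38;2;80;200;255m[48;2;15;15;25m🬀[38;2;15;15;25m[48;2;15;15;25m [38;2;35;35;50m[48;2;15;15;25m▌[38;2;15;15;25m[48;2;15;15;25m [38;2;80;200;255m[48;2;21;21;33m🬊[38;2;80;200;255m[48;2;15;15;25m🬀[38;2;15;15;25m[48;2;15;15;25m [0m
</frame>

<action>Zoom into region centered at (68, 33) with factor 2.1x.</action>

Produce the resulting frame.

<frame>
[38;2;15;15;25m[48;2;15;15;25m [38;2;15;15;25m[48;2;15;15;25m [38;2;35;35;50m[48;2;15;15;25m▌[38;2;15;15;25m[48;2;15;15;25m [38;2;23;23;35m[48;2;80;200;255m🬝[38;2;15;15;25m[48;2;80;200;255m🬀[38;2;15;15;25m[48;2;80;200;255m🬊[38;2;35;35;50m[48;2;15;15;25m▌[38;2;15;15;25m[48;2;15;15;25m [38;2;15;15;25m[48;2;35;35;50m▌[38;2;15;15;25m[48;2;15;15;25m [38;2;15;15;25m[48;2;15;15;25m [0m
[38;2;15;15;25m[48;2;35;35;50m🬰[38;2;15;15;25m[48;2;35;35;50m🬰[38;2;35;35;50m[48;2;15;15;25m🬛[38;2;15;15;25m[48;2;35;35;50m🬰[38;2;15;15;25m[48;2;35;35;50m🬐[38;2;80;200;255m[48;2;21;21;33m🬊[38;2;80;200;255m[48;2;23;23;35m🬀[38;2;35;35;50m[48;2;15;15;25m🬛[38;2;15;15;25m[48;2;35;35;50m🬰[38;2;15;15;25m[48;2;35;35;50m🬐[38;2;15;15;25m[48;2;35;35;50m🬰[38;2;15;15;25m[48;2;35;35;50m🬰[0m
[38;2;15;15;25m[48;2;15;15;25m [38;2;15;15;25m[48;2;15;15;25m [38;2;35;35;50m[48;2;15;15;25m▌[38;2;15;15;25m[48;2;15;15;25m [38;2;27;27;40m[48;2;80;200;255m🬬[38;2;15;15;25m[48;2;15;15;25m [38;2;15;15;25m[48;2;15;15;25m [38;2;35;35;50m[48;2;15;15;25m▌[38;2;15;15;25m[48;2;15;15;25m [38;2;15;15;25m[48;2;35;35;50m▌[38;2;15;15;25m[48;2;15;15;25m [38;2;15;15;25m[48;2;15;15;25m [0m
[38;2;35;35;50m[48;2;80;200;255m🬀[38;2;80;200;255m[48;2;28;28;41m🬱[38;2;35;35;50m[48;2;15;15;25m🬕[38;2;80;200;255m[48;2;25;25;37m🬫[38;2;80;200;255m[48;2;80;200;255m [38;2;35;35;50m[48;2;80;200;255m🬀[38;2;80;200;255m[48;2;28;28;41m🬱[38;2;35;35;50m[48;2;15;15;25m🬕[38;2;35;35;50m[48;2;15;15;25m🬂[38;2;35;35;50m[48;2;15;15;25m🬨[38;2;28;28;41m[48;2;80;200;255m🬆[38;2;23;23;35m[48;2;80;200;255m🬬[0m
[38;2;80;200;255m[48;2;25;25;37m🬨[38;2;80;200;255m[48;2;80;200;255m [38;2;28;28;41m[48;2;80;200;255m🬊[38;2;15;15;25m[48;2;35;35;50m🬰[38;2;80;200;255m[48;2;31;31;45m🬀[38;2;80;200;255m[48;2;21;21;33m🬊[38;2;80;200;255m[48;2;23;23;35m🬀[38;2;35;35;50m[48;2;15;15;25m🬛[38;2;15;15;25m[48;2;35;35;50m🬰[38;2;27;27;40m[48;2;80;200;255m🬺[38;2;80;200;255m[48;2;15;15;25m🬬[38;2;80;200;255m[48;2;21;21;33m🬆[0m
[38;2;15;15;25m[48;2;15;15;25m [38;2;80;200;255m[48;2;15;15;25m🬊[38;2;80;200;255m[48;2;80;200;255m [38;2;80;200;255m[48;2;15;15;25m🬛[38;2;15;15;25m[48;2;35;35;50m▌[38;2;15;15;25m[48;2;15;15;25m [38;2;15;15;25m[48;2;15;15;25m [38;2;35;35;50m[48;2;15;15;25m▌[38;2;15;15;25m[48;2;15;15;25m [38;2;15;15;25m[48;2;35;35;50m▌[38;2;15;15;25m[48;2;15;15;25m [38;2;15;15;25m[48;2;15;15;25m [0m
</frame>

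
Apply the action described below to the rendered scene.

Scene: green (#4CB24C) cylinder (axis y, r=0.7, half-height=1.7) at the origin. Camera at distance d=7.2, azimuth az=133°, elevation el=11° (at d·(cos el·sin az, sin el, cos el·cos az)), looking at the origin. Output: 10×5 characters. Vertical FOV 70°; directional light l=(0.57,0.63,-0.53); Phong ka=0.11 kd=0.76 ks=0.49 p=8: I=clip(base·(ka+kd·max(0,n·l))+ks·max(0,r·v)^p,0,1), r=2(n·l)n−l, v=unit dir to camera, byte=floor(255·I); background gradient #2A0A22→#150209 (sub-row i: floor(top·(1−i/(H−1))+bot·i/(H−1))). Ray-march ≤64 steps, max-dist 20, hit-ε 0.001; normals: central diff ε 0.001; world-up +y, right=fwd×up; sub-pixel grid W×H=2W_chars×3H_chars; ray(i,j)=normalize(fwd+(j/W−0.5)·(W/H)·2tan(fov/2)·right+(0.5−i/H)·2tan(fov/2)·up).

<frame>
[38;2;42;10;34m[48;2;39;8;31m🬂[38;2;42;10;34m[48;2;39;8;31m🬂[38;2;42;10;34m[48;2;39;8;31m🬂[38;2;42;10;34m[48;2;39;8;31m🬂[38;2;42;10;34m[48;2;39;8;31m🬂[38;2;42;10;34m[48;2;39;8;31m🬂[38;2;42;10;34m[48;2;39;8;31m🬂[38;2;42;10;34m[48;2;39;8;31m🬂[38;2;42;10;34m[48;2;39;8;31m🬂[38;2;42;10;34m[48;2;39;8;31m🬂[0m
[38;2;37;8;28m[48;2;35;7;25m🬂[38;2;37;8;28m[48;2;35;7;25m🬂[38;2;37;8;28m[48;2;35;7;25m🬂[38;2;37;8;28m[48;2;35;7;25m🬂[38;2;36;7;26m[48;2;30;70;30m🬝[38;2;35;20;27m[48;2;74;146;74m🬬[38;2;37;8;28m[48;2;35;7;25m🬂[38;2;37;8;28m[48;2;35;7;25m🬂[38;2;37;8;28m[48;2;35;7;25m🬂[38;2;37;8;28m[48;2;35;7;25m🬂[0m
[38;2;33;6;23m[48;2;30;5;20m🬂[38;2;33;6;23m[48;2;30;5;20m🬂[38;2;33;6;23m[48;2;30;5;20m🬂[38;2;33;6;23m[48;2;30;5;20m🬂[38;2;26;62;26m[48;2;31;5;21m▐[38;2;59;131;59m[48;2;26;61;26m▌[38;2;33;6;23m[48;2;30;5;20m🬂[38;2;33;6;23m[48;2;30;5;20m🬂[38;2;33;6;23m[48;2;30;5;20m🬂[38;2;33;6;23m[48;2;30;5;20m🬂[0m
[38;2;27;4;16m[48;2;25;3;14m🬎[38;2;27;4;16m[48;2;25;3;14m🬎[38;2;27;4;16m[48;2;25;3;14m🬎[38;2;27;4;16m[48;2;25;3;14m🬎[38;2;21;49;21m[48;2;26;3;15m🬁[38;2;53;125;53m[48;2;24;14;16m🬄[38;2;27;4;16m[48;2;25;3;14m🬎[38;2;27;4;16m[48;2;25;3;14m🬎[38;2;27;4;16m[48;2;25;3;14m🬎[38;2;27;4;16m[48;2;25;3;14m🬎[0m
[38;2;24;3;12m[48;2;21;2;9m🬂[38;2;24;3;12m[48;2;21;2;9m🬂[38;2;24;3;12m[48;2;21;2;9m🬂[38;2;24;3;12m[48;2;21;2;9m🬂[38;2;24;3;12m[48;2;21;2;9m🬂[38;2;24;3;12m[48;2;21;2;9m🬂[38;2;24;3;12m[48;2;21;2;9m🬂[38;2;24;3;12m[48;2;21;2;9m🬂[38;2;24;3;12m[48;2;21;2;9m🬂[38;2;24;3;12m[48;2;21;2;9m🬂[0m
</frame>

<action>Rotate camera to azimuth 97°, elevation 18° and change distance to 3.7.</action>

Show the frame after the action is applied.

<frame>
[38;2;42;10;34m[48;2;39;8;31m🬂[38;2;42;10;34m[48;2;39;8;31m🬂[38;2;42;10;34m[48;2;39;8;31m🬂[38;2;42;10;34m[48;2;39;8;31m🬂[38;2;35;14;29m[48;2;33;78;33m🬝[38;2;41;9;33m[48;2;71;135;71m🬎[38;2;52;123;52m[48;2;40;9;32m🬏[38;2;42;10;34m[48;2;39;8;31m🬂[38;2;42;10;34m[48;2;39;8;31m🬂[38;2;42;10;34m[48;2;39;8;31m🬂[0m
[38;2;37;8;28m[48;2;35;7;25m🬂[38;2;37;8;28m[48;2;35;7;25m🬂[38;2;37;8;28m[48;2;35;7;25m🬂[38;2;37;8;28m[48;2;35;7;25m🬂[38;2;32;76;32m[48;2;10;23;10m▐[38;2;67;136;67m[48;2;47;108;47m▐[38;2;51;120;51m[48;2;35;7;26m▌[38;2;37;8;28m[48;2;35;7;25m🬂[38;2;37;8;28m[48;2;35;7;25m🬂[38;2;37;8;28m[48;2;35;7;25m🬂[0m
[38;2;33;6;23m[48;2;30;5;20m🬂[38;2;33;6;23m[48;2;30;5;20m🬂[38;2;33;6;23m[48;2;30;5;20m🬂[38;2;33;6;23m[48;2;30;5;20m🬂[38;2;8;19;8m[48;2;30;73;30m▌[38;2;53;123;53m[48;2;44;104;44m▐[38;2;48;113;48m[48;2;31;5;21m▌[38;2;33;6;23m[48;2;30;5;20m🬂[38;2;33;6;23m[48;2;30;5;20m🬂[38;2;33;6;23m[48;2;30;5;20m🬂[0m
[38;2;27;4;16m[48;2;25;3;14m🬎[38;2;27;4;16m[48;2;25;3;14m🬎[38;2;27;4;16m[48;2;25;3;14m🬎[38;2;27;4;16m[48;2;25;3;14m🬎[38;2;29;68;29m[48;2;26;3;15m▐[38;2;44;104;44m[48;2;52;123;52m▌[38;2;27;4;16m[48;2;25;3;14m🬎[38;2;27;4;16m[48;2;25;3;14m🬎[38;2;27;4;16m[48;2;25;3;14m🬎[38;2;27;4;16m[48;2;25;3;14m🬎[0m
[38;2;24;3;12m[48;2;21;2;9m🬂[38;2;24;3;12m[48;2;21;2;9m🬂[38;2;24;3;12m[48;2;21;2;9m🬂[38;2;24;3;12m[48;2;21;2;9m🬂[38;2;28;65;28m[48;2;22;2;10m🬁[38;2;46;110;46m[48;2;21;2;9m🬆[38;2;24;3;12m[48;2;21;2;9m🬂[38;2;24;3;12m[48;2;21;2;9m🬂[38;2;24;3;12m[48;2;21;2;9m🬂[38;2;24;3;12m[48;2;21;2;9m🬂[0m
</frame>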